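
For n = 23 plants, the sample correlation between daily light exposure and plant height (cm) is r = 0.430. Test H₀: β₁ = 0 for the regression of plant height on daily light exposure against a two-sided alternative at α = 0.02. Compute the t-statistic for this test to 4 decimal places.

t = r·√(n − 2)/√(1 − r²) = 0.430·√21/√0.8151 = 2.1826.
df = n − 2 = 21.
Two-sided p ≈ 0.0406, which is ≥ 0.02, so fail to reject H₀.
The data do not give significant evidence of a linear association between daily light exposure and plant height.

t = 2.1826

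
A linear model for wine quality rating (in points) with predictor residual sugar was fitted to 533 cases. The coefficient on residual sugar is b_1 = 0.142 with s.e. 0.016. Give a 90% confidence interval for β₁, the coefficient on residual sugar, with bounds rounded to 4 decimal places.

(0.1156, 0.1684)

df = n − 2 = 533 − 2 = 531.
t* = t_{0.05, 531} = 1.647728.
Margin = t* × SE = 1.647728 × 0.016 = 0.026364.
CI: 0.142 ± 0.026364 → (0.1156, 0.1684).
With 90% confidence, each one-unit increase in residual sugar is associated with a change of between 0.1156 and 0.1684 points in wine quality rating.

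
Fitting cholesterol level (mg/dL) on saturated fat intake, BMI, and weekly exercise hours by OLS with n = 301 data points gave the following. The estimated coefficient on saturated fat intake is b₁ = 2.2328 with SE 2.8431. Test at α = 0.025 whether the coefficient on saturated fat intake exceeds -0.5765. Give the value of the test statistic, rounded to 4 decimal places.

t = 0.9881

H₀: β₁ = -0.5765 vs H₁: β₁ > -0.5765.
t = (b₁ − β₁⁰)/SE = (2.2328 − (-0.5765)) / 2.8431 = 0.9881.
df = n − k − 1 = 301 − 3 − 1 = 297.
One-sided p ≈ 0.1620, which is ≥ 0.025, so fail to reject H₀.
The data do not give significant evidence that the true slope on saturated fat intake exceeds -0.5765 mg/dL per unit, holding the other predictors fixed.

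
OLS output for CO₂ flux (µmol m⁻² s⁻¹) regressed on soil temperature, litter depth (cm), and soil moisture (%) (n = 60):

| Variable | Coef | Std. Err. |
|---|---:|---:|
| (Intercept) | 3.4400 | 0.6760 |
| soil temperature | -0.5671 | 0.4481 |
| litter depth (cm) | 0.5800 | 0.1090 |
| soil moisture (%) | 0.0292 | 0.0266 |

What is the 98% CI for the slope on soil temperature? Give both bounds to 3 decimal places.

(-1.640, 0.506)

Read off: b = -0.5671, SE = 0.4481 for soil temperature.
df = n − k − 1 = 60 − 3 − 1 = 56.
t* = t_{0.01, 56} = 2.394801.
Margin = t* × SE = 2.394801 × 0.4481 = 1.07311.
CI: -0.5671 ± 1.07311 → (-1.640, 0.506).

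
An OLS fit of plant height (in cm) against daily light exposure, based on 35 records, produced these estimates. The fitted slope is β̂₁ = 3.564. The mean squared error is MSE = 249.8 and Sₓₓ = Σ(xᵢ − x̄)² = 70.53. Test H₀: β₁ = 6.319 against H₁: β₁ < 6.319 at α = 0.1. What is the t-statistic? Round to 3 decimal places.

SE(β̂₁) = √(MSE/Sₓₓ) = √(249.8/70.53) = 1.88196.
t = (3.564 − 6.319) / 1.88196 = -1.464.
df = n − 2 = 33.
One-sided p ≈ 0.0763, which is < 0.1, so reject H₀.
There is evidence that the true slope on daily light exposure is below 6.319 cm per unit.

t = -1.464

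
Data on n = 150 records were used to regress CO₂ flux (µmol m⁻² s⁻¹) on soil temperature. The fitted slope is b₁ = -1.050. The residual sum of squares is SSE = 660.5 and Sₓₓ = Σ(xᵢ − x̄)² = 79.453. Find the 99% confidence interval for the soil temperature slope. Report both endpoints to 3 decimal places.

MSE = SSE/(n − 2) = 660.5/148 = 4.46284.
SE(b₁) = √(MSE/Sₓₓ) = √(4.46284/79.453) = 0.237001.
df = n − 2 = 148.
t* = t_{0.005, 148} = 2.609456.
Margin = t* × SE = 2.609456 × 0.237001 = 0.61844.
CI: -1.050 ± 0.61844 → (-1.668, -0.432).
With 99% confidence, each one-unit increase in soil temperature is associated with a change of between -1.668 and -0.432 µmol m⁻² s⁻¹ in CO₂ flux.

(-1.668, -0.432)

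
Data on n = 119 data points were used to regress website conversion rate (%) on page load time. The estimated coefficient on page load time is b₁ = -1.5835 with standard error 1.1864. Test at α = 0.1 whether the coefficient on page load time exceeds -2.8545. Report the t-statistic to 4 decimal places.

t = 1.0713

H₀: β₁ = -2.8545 vs H₁: β₁ > -2.8545.
t = (b₁ − β₁⁰)/SE = (-1.5835 − (-2.8545)) / 1.1864 = 1.0713.
df = n − 2 = 119 − 2 = 117.
One-sided p ≈ 0.1431, which is ≥ 0.1, so fail to reject H₀.
The data do not give significant evidence that the true slope on page load time exceeds -2.8545 % per unit.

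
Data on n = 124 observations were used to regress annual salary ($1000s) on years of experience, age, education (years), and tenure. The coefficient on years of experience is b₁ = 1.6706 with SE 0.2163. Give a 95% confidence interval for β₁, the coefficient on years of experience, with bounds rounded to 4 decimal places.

df = n − k − 1 = 124 − 4 − 1 = 119.
t* = t_{0.025, 119} = 1.9801.
Margin = t* × SE = 1.9801 × 0.2163 = 0.428296.
CI: 1.6706 ± 0.428296 → (1.2423, 2.0989).
With 95% confidence, each one-unit increase in years of experience is associated with a change of between 1.2423 and 2.0989 $1000s in annual salary, holding the other predictors fixed.

(1.2423, 2.0989)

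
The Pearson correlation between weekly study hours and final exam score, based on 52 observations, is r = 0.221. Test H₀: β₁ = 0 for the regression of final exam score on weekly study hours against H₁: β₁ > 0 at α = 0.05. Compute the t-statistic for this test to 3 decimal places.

t = r·√(n − 2)/√(1 − r²) = 0.221·√50/√0.951159 = 1.602.
df = n − 2 = 50.
One-sided p ≈ 0.0577, which is ≥ 0.05, so fail to reject H₀.
The data do not give significant evidence of a linear association between weekly study hours and final exam score.

t = 1.602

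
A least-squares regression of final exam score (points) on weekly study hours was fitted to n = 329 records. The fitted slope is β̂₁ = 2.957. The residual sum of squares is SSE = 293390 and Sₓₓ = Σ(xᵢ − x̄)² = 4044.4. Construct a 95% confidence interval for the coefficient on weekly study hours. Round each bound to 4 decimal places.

MSE = SSE/(n − 2) = 293390/327 = 897.217.
SE(β̂₁) = √(MSE/Sₓₓ) = √(897.217/4044.4) = 0.471001.
df = n − 2 = 327.
t* = t_{0.025, 327} = 1.967245.
Margin = t* × SE = 1.967245 × 0.471001 = 0.926574.
CI: 2.957 ± 0.926574 → (2.0304, 3.8836).
With 95% confidence, each one-unit increase in weekly study hours is associated with a change of between 2.0304 and 3.8836 points in final exam score.

(2.0304, 3.8836)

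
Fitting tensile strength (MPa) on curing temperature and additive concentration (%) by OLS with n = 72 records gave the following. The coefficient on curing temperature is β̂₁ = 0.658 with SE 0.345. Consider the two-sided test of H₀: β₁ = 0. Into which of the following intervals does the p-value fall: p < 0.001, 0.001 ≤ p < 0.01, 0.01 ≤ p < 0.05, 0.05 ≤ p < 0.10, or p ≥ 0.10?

t = 0.658 / 0.345 = 1.907.
df = n − k − 1 = 72 − 2 − 1 = 69.
Two-sided p = 2·P(T_{69} > |t|) ≈ 0.0607.
So 0.05 ≤ p < 0.10.

0.05 ≤ p < 0.10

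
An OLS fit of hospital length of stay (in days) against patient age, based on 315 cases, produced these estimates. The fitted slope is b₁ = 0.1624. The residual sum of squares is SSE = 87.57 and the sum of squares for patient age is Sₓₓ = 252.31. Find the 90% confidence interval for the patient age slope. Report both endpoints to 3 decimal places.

(0.107, 0.217)

MSE = SSE/(n − 2) = 87.57/313 = 0.279776.
SE(b₁) = √(MSE/Sₓₓ) = √(0.279776/252.31) = 0.0332995.
df = n − 2 = 313.
t* = t_{0.05, 313} = 1.649736.
Margin = t* × SE = 1.649736 × 0.0332995 = 0.05494.
CI: 0.1624 ± 0.05494 → (0.107, 0.217).
With 90% confidence, each one-unit increase in patient age is associated with a change of between 0.107 and 0.217 days in hospital length of stay.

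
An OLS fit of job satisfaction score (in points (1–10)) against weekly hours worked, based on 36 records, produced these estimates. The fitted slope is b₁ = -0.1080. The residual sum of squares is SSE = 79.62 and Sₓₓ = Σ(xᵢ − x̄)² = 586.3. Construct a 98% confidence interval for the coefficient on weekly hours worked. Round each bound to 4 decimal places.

(-0.2623, 0.0463)

MSE = SSE/(n − 2) = 79.62/34 = 2.34176.
SE(b₁) = √(MSE/Sₓₓ) = √(2.34176/586.3) = 0.0631992.
df = n − 2 = 34.
t* = t_{0.01, 34} = 2.44115.
Margin = t* × SE = 2.44115 × 0.0631992 = 0.154279.
CI: -0.1080 ± 0.154279 → (-0.2623, 0.0463).
With 98% confidence, each one-unit increase in weekly hours worked is associated with a change of between -0.2623 and 0.0463 points (1–10) in job satisfaction score.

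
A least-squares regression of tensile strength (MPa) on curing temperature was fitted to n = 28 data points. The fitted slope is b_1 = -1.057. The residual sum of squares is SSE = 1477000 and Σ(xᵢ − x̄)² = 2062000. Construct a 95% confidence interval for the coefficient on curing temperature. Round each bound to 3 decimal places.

(-1.398, -0.716)

MSE = SSE/(n − 2) = 1477000/26 = 56807.7.
SE(b_1) = √(MSE/Sₓₓ) = √(56807.7/2062000) = 0.165981.
df = n − 2 = 26.
t* = t_{0.025, 26} = 2.055529.
Margin = t* × SE = 2.055529 × 0.165981 = 0.34118.
CI: -1.057 ± 0.34118 → (-1.398, -0.716).
With 95% confidence, each one-unit increase in curing temperature is associated with a change of between -1.398 and -0.716 MPa in tensile strength.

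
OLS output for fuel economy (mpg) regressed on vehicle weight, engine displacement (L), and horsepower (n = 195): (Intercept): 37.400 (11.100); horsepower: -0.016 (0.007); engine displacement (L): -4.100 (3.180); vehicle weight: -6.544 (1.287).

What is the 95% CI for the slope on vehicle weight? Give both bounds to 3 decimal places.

Read off: b = -6.544, SE = 1.287 for vehicle weight.
df = n − k − 1 = 195 − 3 − 1 = 191.
t* = t_{0.025, 191} = 1.972462.
Margin = t* × SE = 1.972462 × 1.287 = 2.53856.
CI: -6.544 ± 2.53856 → (-9.083, -4.005).

(-9.083, -4.005)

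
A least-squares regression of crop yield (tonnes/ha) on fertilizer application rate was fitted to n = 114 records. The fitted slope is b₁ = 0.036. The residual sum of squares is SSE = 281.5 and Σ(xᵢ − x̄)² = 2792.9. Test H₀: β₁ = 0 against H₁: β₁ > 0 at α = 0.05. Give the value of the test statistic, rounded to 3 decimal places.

MSE = SSE/(n − 2) = 281.5/112 = 2.51339.
SE(b₁) = √(MSE/Sₓₓ) = √(2.51339/2792.9) = 0.0299987.
t = 0.036 / 0.0299987 = 1.200.
df = n − 2 = 112.
One-sided p ≈ 0.1163, which is ≥ 0.05, so fail to reject H₀.
The data do not give significant evidence that the true slope on fertilizer application rate is positive.

t = 1.200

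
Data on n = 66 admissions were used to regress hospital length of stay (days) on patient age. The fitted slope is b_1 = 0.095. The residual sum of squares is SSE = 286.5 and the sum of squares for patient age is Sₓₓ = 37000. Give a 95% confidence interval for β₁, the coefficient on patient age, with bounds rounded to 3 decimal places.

MSE = SSE/(n − 2) = 286.5/64 = 4.47656.
SE(b_1) = √(MSE/Sₓₓ) = √(4.47656/37000) = 0.0109995.
df = n − 2 = 64.
t* = t_{0.025, 64} = 1.99773.
Margin = t* × SE = 1.99773 × 0.0109995 = 0.02197.
CI: 0.095 ± 0.02197 → (0.073, 0.117).
With 95% confidence, each one-unit increase in patient age is associated with a change of between 0.073 and 0.117 days in hospital length of stay.

(0.073, 0.117)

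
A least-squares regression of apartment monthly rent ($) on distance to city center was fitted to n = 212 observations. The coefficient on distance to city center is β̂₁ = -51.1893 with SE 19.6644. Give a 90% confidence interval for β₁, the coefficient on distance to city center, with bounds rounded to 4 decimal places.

(-83.6777, -18.7009)

df = n − 2 = 212 − 2 = 210.
t* = t_{0.05, 210} = 1.652142.
Margin = t* × SE = 1.652142 × 19.6644 = 32.488381.
CI: -51.1893 ± 32.488381 → (-83.6777, -18.7009).
With 90% confidence, each one-unit increase in distance to city center is associated with a change of between -83.6777 and -18.7009 $ in apartment monthly rent.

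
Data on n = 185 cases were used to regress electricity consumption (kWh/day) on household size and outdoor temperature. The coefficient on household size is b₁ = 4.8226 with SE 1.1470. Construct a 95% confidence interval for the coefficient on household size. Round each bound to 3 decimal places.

df = n − k − 1 = 185 − 2 − 1 = 182.
t* = t_{0.025, 182} = 1.973084.
Margin = t* × SE = 1.973084 × 1.1470 = 2.26313.
CI: 4.8226 ± 2.26313 → (2.559, 7.086).
With 95% confidence, each one-unit increase in household size is associated with a change of between 2.559 and 7.086 kWh/day in electricity consumption, holding the other predictors fixed.

(2.559, 7.086)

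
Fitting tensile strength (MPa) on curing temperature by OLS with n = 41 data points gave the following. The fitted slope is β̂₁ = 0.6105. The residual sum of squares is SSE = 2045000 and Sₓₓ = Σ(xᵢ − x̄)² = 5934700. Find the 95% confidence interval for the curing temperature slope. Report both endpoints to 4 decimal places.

(0.4204, 0.8006)

MSE = SSE/(n − 2) = 2045000/39 = 52435.9.
SE(β̂₁) = √(MSE/Sₓₓ) = √(52435.9/5934700) = 0.0939972.
df = n − 2 = 39.
t* = t_{0.025, 39} = 2.022691.
Margin = t* × SE = 2.022691 × 0.0939972 = 0.190127.
CI: 0.6105 ± 0.190127 → (0.4204, 0.8006).
With 95% confidence, each one-unit increase in curing temperature is associated with a change of between 0.4204 and 0.8006 MPa in tensile strength.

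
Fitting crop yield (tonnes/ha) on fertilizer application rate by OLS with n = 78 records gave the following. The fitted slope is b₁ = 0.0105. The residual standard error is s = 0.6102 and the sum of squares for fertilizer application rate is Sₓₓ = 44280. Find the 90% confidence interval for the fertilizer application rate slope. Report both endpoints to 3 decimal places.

SE(b₁) = s/√Sₓₓ = 0.6102/√44280 = 0.0028998.
df = n − 2 = 76.
t* = t_{0.05, 76} = 1.665151.
Margin = t* × SE = 1.665151 × 0.0028998 = 0.00483.
CI: 0.0105 ± 0.00483 → (0.006, 0.015).
With 90% confidence, each one-unit increase in fertilizer application rate is associated with a change of between 0.006 and 0.015 tonnes/ha in crop yield.

(0.006, 0.015)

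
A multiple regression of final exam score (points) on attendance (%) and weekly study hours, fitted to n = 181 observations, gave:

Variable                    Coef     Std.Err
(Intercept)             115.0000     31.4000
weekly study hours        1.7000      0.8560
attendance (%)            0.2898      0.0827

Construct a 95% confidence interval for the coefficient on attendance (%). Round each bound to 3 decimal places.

(0.127, 0.453)

Read off: b = 0.2898, SE = 0.0827 for attendance (%).
df = n − k − 1 = 181 − 2 − 1 = 178.
t* = t_{0.025, 178} = 1.973381.
Margin = t* × SE = 1.973381 × 0.0827 = 0.16320.
CI: 0.2898 ± 0.16320 → (0.127, 0.453).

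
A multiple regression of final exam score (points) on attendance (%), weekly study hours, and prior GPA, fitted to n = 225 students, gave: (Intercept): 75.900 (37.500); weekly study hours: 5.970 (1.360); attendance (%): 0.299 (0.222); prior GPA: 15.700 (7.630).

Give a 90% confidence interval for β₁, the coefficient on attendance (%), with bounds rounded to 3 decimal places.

Read off: b = 0.299, SE = 0.222 for attendance (%).
df = n − k − 1 = 225 − 3 − 1 = 221.
t* = t_{0.05, 221} = 1.651778.
Margin = t* × SE = 1.651778 × 0.222 = 0.36669.
CI: 0.299 ± 0.36669 → (-0.068, 0.666).

(-0.068, 0.666)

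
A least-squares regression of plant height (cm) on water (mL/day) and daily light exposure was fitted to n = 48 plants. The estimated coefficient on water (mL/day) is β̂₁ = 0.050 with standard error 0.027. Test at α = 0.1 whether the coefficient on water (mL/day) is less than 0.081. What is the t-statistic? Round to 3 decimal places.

t = -1.148

H₀: β₁ = 0.081 vs H₁: β₁ < 0.081.
t = (β̂₁ − β₁⁰)/SE = (0.050 − 0.081) / 0.027 = -1.148.
df = n − k − 1 = 48 − 2 − 1 = 45.
One-sided p ≈ 0.1285, which is ≥ 0.1, so fail to reject H₀.
The data do not give significant evidence that the true slope on water (mL/day) is below 0.081 cm per unit, holding the other predictors fixed.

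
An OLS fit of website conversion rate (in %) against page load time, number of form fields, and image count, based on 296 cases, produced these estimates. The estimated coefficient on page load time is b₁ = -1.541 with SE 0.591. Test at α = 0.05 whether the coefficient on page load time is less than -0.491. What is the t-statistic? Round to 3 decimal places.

H₀: β₁ = -0.491 vs H₁: β₁ < -0.491.
t = (b₁ − β₁⁰)/SE = (-1.541 − (-0.491)) / 0.591 = -1.777.
df = n − k − 1 = 296 − 3 − 1 = 292.
One-sided p ≈ 0.0383, which is < 0.05, so reject H₀.
There is evidence that the true slope on page load time is below -0.491 % per unit, holding the other predictors fixed.

t = -1.777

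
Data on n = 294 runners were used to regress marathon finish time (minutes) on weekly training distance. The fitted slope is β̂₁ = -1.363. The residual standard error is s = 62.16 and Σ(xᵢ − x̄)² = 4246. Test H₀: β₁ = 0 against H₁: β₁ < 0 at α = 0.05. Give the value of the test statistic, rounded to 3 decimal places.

t = -1.429

SE(β̂₁) = s/√Sₓₓ = 62.16/√4246 = 0.95394.
t = -1.363 / 0.95394 = -1.429.
df = n − 2 = 292.
One-sided p ≈ 0.0771, which is ≥ 0.05, so fail to reject H₀.
The data do not give significant evidence that the true slope on weekly training distance is negative.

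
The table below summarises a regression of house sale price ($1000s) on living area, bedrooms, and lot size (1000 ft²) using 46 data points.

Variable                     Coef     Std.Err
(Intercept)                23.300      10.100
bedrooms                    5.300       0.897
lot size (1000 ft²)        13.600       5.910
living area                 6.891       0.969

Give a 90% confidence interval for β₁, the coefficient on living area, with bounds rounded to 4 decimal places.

(5.2612, 8.5208)

Read off: b = 6.891, SE = 0.969 for living area.
df = n − k − 1 = 46 − 3 − 1 = 42.
t* = t_{0.05, 42} = 1.681952.
Margin = t* × SE = 1.681952 × 0.969 = 1.629812.
CI: 6.891 ± 1.629812 → (5.2612, 8.5208).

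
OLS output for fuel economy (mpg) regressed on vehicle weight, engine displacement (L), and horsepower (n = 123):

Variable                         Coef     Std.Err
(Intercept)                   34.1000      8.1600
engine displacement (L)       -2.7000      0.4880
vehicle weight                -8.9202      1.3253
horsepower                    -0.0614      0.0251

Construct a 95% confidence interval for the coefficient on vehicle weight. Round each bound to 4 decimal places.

Read off: b = -8.9202, SE = 1.3253 for vehicle weight.
df = n − k − 1 = 123 − 3 − 1 = 119.
t* = t_{0.025, 119} = 1.9801.
Margin = t* × SE = 1.9801 × 1.3253 = 2.624226.
CI: -8.9202 ± 2.624226 → (-11.5444, -6.2960).

(-11.5444, -6.2960)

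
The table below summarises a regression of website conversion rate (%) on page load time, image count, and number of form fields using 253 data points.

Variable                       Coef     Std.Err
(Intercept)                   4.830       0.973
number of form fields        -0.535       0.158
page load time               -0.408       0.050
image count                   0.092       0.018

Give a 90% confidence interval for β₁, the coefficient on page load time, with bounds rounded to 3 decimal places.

(-0.491, -0.325)

Read off: b = -0.408, SE = 0.050 for page load time.
df = n − k − 1 = 253 − 3 − 1 = 249.
t* = t_{0.05, 249} = 1.650996.
Margin = t* × SE = 1.650996 × 0.050 = 0.08255.
CI: -0.408 ± 0.08255 → (-0.491, -0.325).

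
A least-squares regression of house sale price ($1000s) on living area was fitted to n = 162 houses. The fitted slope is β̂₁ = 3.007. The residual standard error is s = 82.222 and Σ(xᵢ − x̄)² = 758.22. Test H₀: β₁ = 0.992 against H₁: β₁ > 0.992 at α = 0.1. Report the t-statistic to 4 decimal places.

t = 0.6748

SE(β̂₁) = s/√Sₓₓ = 82.222/√758.22 = 2.986.
t = (3.007 − 0.992) / 2.986 = 0.6748.
df = n − 2 = 160.
One-sided p ≈ 0.2504, which is ≥ 0.1, so fail to reject H₀.
The data do not give significant evidence that the true slope on living area exceeds 0.992 $1000s per unit.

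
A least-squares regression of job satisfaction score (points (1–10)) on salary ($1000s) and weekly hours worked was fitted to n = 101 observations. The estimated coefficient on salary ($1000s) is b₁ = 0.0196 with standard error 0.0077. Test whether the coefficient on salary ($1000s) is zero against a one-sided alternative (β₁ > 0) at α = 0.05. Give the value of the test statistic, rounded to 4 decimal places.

t = 2.5455

H₀: β₁ = 0 vs H₁: β₁ > 0.
t = (b₁ − β₁⁰)/SE = 0.0196 / 0.0077 = 2.5455.
df = n − k − 1 = 101 − 2 − 1 = 98.
One-sided p ≈ 0.0062, which is < 0.05, so reject H₀.
There is evidence that the true slope on salary ($1000s) is positive, holding the other predictors fixed.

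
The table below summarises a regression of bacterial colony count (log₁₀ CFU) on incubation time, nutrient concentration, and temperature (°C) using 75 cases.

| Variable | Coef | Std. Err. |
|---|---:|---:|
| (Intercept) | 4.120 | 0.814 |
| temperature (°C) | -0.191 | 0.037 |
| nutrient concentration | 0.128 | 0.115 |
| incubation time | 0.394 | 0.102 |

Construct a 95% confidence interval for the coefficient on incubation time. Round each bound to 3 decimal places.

Read off: b = 0.394, SE = 0.102 for incubation time.
df = n − k − 1 = 75 − 3 − 1 = 71.
t* = t_{0.025, 71} = 1.993943.
Margin = t* × SE = 1.993943 × 0.102 = 0.20338.
CI: 0.394 ± 0.20338 → (0.191, 0.597).

(0.191, 0.597)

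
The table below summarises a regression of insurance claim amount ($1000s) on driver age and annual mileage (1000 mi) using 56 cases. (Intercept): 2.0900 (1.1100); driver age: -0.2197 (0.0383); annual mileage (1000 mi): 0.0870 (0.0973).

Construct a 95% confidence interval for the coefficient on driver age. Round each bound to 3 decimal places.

Read off: b = -0.2197, SE = 0.0383 for driver age.
df = n − k − 1 = 56 − 2 − 1 = 53.
t* = t_{0.025, 53} = 2.005746.
Margin = t* × SE = 2.005746 × 0.0383 = 0.07682.
CI: -0.2197 ± 0.07682 → (-0.297, -0.143).

(-0.297, -0.143)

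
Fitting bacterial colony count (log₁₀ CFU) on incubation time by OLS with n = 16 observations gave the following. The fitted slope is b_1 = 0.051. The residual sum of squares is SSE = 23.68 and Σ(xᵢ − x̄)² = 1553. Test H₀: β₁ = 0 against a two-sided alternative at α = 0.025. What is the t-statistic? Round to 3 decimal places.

MSE = SSE/(n − 2) = 23.68/14 = 1.69143.
SE(b_1) = √(MSE/Sₓₓ) = √(1.69143/1553) = 0.0330021.
t = 0.051 / 0.0330021 = 1.545.
df = n − 2 = 14.
Two-sided p ≈ 0.1446, which is ≥ 0.025, so fail to reject H₀.
The data do not give significant evidence of an association between incubation time and bacterial colony count.

t = 1.545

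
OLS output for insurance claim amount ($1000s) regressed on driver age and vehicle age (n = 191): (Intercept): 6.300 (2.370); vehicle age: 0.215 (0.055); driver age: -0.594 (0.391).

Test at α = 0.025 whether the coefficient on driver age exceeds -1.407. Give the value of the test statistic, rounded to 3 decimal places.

t = 2.079

Read off: b = -0.594, SE = 0.391 for driver age.
H₀: β₁ = -1.407 vs H₁: β₁ > -1.407.
t = (-0.594 − (-1.407)) / 0.391 = 2.079.
df = n − k − 1 = 191 − 2 − 1 = 188.
One-sided p ≈ 0.0195, which is < 0.025, so reject H₀.
There is evidence that the true slope on driver age exceeds -1.407 $1000s per unit, holding the other predictors fixed.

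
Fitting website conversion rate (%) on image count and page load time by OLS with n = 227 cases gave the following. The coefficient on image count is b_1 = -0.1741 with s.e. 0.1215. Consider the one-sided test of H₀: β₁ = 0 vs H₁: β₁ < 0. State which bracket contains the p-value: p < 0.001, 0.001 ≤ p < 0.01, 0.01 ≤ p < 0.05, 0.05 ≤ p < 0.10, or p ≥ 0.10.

t = -0.1741 / 0.1215 = -1.433.
df = n − k − 1 = 227 − 2 − 1 = 224.
One-sided p = P(T_{224} < t) ≈ 0.0766.
So 0.05 ≤ p < 0.10.

0.05 ≤ p < 0.10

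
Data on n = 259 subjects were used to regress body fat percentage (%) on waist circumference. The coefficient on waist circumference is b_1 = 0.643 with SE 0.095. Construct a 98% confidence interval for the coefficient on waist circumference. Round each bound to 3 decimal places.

df = n − 2 = 259 − 2 = 257.
t* = t_{0.01, 257} = 2.340945.
Margin = t* × SE = 2.340945 × 0.095 = 0.22239.
CI: 0.643 ± 0.22239 → (0.421, 0.865).
With 98% confidence, each one-unit increase in waist circumference is associated with a change of between 0.421 and 0.865 % in body fat percentage.

(0.421, 0.865)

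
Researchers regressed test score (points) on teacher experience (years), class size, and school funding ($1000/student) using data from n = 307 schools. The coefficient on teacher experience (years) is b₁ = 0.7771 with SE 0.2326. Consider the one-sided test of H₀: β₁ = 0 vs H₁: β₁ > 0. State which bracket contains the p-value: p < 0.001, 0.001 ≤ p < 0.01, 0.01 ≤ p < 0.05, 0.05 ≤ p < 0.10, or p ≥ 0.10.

t = 0.7771 / 0.2326 = 3.341.
df = n − k − 1 = 307 − 3 − 1 = 303.
One-sided p = P(T_{303} > t) ≈ 0.0005.
So p < 0.001.

p < 0.001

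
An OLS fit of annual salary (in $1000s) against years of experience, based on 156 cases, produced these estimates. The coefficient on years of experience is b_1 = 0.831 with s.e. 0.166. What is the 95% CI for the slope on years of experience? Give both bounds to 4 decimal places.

(0.5031, 1.1589)

df = n − 2 = 156 − 2 = 154.
t* = t_{0.025, 154} = 1.975488.
Margin = t* × SE = 1.975488 × 0.166 = 0.327931.
CI: 0.831 ± 0.327931 → (0.5031, 1.1589).
With 95% confidence, each one-unit increase in years of experience is associated with a change of between 0.5031 and 1.1589 $1000s in annual salary.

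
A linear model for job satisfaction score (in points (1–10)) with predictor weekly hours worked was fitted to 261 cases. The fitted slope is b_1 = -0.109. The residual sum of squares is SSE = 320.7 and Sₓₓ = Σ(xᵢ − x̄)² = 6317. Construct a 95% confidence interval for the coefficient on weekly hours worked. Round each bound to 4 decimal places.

MSE = SSE/(n − 2) = 320.7/259 = 1.23822.
SE(b_1) = √(MSE/Sₓₓ) = √(1.23822/6317) = 0.0140005.
df = n − 2 = 259.
t* = t_{0.025, 259} = 1.969166.
Margin = t* × SE = 1.969166 × 0.0140005 = 0.027569.
CI: -0.109 ± 0.027569 → (-0.1366, -0.0814).
With 95% confidence, each one-unit increase in weekly hours worked is associated with a change of between -0.1366 and -0.0814 points (1–10) in job satisfaction score.

(-0.1366, -0.0814)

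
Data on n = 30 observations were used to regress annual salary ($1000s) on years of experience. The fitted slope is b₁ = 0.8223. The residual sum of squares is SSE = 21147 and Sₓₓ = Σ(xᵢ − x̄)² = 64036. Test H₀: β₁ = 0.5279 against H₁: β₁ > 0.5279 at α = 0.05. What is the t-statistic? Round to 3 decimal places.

t = 2.711

MSE = SSE/(n − 2) = 21147/28 = 755.25.
SE(b₁) = √(MSE/Sₓₓ) = √(755.25/64036) = 0.108601.
t = (0.8223 − 0.5279) / 0.108601 = 2.711.
df = n − 2 = 28.
One-sided p ≈ 0.0057, which is < 0.05, so reject H₀.
There is evidence that the true slope on years of experience exceeds 0.5279 $1000s per unit.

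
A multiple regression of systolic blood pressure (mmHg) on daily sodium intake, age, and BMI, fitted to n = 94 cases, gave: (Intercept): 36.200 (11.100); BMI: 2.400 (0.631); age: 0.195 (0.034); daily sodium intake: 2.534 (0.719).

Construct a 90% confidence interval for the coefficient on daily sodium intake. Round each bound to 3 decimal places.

Read off: b = 2.534, SE = 0.719 for daily sodium intake.
df = n − k − 1 = 94 − 3 − 1 = 90.
t* = t_{0.05, 90} = 1.661961.
Margin = t* × SE = 1.661961 × 0.719 = 1.19495.
CI: 2.534 ± 1.19495 → (1.339, 3.729).

(1.339, 3.729)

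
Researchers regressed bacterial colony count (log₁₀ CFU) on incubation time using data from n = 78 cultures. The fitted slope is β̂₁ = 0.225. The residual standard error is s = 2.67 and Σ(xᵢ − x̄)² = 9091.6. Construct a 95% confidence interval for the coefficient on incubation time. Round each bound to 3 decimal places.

SE(β̂₁) = s/√Sₓₓ = 2.67/√9091.6 = 0.0280021.
df = n − 2 = 76.
t* = t_{0.025, 76} = 1.991673.
Margin = t* × SE = 1.991673 × 0.0280021 = 0.05577.
CI: 0.225 ± 0.05577 → (0.169, 0.281).
With 95% confidence, each one-unit increase in incubation time is associated with a change of between 0.169 and 0.281 log₁₀ CFU in bacterial colony count.

(0.169, 0.281)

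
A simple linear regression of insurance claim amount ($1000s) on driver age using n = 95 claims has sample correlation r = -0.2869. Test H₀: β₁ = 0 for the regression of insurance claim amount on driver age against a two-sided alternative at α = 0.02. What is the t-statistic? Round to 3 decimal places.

t = -2.888

t = r·√(n − 2)/√(1 − r²) = -0.2869·√93/√0.917688 = -2.888.
df = n − 2 = 93.
Two-sided p ≈ 0.0048, which is < 0.02, so reject H₀.
There is evidence of a linear association between driver age and insurance claim amount.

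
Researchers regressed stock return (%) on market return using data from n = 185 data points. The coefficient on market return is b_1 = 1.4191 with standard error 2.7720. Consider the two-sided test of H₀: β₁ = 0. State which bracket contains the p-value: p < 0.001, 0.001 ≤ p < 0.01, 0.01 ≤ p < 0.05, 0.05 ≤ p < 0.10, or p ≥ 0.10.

t = 1.4191 / 2.7720 = 0.512.
df = n − 2 = 185 − 2 = 183.
Two-sided p = 2·P(T_{183} > |t|) ≈ 0.6093.
So p ≥ 0.10.

p ≥ 0.10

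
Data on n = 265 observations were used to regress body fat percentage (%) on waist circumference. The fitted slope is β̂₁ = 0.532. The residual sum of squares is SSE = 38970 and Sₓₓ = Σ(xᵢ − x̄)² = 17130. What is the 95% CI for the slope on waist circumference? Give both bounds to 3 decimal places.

(0.349, 0.715)

MSE = SSE/(n − 2) = 38970/263 = 148.175.
SE(β̂₁) = √(MSE/Sₓₓ) = √(148.175/17130) = 0.0930055.
df = n − 2 = 263.
t* = t_{0.025, 263} = 1.969025.
Margin = t* × SE = 1.969025 × 0.0930055 = 0.18313.
CI: 0.532 ± 0.18313 → (0.349, 0.715).
With 95% confidence, each one-unit increase in waist circumference is associated with a change of between 0.349 and 0.715 % in body fat percentage.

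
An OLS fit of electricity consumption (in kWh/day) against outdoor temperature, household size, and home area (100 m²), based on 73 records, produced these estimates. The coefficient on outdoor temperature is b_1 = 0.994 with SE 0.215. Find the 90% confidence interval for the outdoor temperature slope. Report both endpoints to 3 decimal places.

(0.636, 1.352)

df = n − k − 1 = 73 − 3 − 1 = 69.
t* = t_{0.05, 69} = 1.667239.
Margin = t* × SE = 1.667239 × 0.215 = 0.35846.
CI: 0.994 ± 0.35846 → (0.636, 1.352).
With 90% confidence, each one-unit increase in outdoor temperature is associated with a change of between 0.636 and 1.352 kWh/day in electricity consumption, holding the other predictors fixed.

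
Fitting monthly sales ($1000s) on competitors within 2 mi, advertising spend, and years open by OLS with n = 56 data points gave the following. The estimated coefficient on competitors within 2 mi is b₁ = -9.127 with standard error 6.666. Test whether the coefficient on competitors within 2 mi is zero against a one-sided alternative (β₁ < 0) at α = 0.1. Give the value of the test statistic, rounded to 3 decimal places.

t = -1.369

H₀: β₁ = 0 vs H₁: β₁ < 0.
t = (b₁ − β₁⁰)/SE = -9.127 / 6.666 = -1.369.
df = n − k − 1 = 56 − 3 − 1 = 52.
One-sided p ≈ 0.0884, which is < 0.1, so reject H₀.
There is evidence that the true slope on competitors within 2 mi is negative, holding the other predictors fixed.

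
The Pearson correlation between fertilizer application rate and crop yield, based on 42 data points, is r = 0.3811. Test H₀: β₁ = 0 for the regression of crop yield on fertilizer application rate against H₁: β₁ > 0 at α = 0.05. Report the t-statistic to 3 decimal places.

t = r·√(n − 2)/√(1 − r²) = 0.3811·√40/√0.854763 = 2.607.
df = n − 2 = 40.
One-sided p ≈ 0.0064, which is < 0.05, so reject H₀.
There is evidence of a linear association between fertilizer application rate and crop yield.

t = 2.607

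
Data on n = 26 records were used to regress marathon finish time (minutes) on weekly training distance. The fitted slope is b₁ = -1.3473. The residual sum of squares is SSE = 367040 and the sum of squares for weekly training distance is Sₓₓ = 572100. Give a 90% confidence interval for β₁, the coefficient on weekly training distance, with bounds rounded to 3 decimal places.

MSE = SSE/(n − 2) = 367040/24 = 15293.3.
SE(b₁) = √(MSE/Sₓₓ) = √(15293.3/572100) = 0.163499.
df = n − 2 = 24.
t* = t_{0.05, 24} = 1.710882.
Margin = t* × SE = 1.710882 × 0.163499 = 0.27973.
CI: -1.3473 ± 0.27973 → (-1.627, -1.068).
With 90% confidence, each one-unit increase in weekly training distance is associated with a change of between -1.627 and -1.068 minutes in marathon finish time.

(-1.627, -1.068)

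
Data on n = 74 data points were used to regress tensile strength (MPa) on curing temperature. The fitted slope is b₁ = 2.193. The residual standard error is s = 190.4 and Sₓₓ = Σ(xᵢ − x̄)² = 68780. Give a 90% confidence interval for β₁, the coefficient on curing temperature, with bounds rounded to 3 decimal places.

(0.983, 3.403)

SE(b₁) = s/√Sₓₓ = 190.4/√68780 = 0.725999.
df = n − 2 = 72.
t* = t_{0.05, 72} = 1.666294.
Margin = t* × SE = 1.666294 × 0.725999 = 1.20973.
CI: 2.193 ± 1.20973 → (0.983, 3.403).
With 90% confidence, each one-unit increase in curing temperature is associated with a change of between 0.983 and 3.403 MPa in tensile strength.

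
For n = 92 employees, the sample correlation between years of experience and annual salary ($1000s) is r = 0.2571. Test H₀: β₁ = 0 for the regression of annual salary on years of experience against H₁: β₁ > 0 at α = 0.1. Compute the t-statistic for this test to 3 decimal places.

t = 2.524

t = r·√(n − 2)/√(1 − r²) = 0.2571·√90/√0.9339 = 2.524.
df = n − 2 = 90.
One-sided p ≈ 0.0067, which is < 0.1, so reject H₀.
There is evidence of a linear association between years of experience and annual salary.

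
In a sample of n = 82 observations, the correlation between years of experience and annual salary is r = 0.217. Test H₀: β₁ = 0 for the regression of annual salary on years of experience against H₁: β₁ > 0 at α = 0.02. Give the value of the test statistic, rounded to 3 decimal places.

t = 1.988

t = r·√(n − 2)/√(1 − r²) = 0.217·√80/√0.952911 = 1.988.
df = n − 2 = 80.
One-sided p ≈ 0.0251, which is ≥ 0.02, so fail to reject H₀.
The data do not give significant evidence of a linear association between years of experience and annual salary.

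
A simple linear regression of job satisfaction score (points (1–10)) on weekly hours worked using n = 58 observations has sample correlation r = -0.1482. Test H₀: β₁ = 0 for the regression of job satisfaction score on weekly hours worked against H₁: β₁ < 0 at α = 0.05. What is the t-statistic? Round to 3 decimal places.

t = -1.121

t = r·√(n − 2)/√(1 − r²) = -0.1482·√56/√0.978037 = -1.121.
df = n − 2 = 56.
One-sided p ≈ 0.1334, which is ≥ 0.05, so fail to reject H₀.
The data do not give significant evidence of a linear association between weekly hours worked and job satisfaction score.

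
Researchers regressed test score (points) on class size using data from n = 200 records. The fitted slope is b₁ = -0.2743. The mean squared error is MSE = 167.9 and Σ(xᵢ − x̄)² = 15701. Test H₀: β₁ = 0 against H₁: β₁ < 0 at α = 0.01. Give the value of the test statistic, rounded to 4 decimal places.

t = -2.6526

SE(b₁) = √(MSE/Sₓₓ) = √(167.9/15701) = 0.10341.
t = -0.2743 / 0.10341 = -2.6526.
df = n − 2 = 198.
One-sided p ≈ 0.0043, which is < 0.01, so reject H₀.
There is evidence that the true slope on class size is negative.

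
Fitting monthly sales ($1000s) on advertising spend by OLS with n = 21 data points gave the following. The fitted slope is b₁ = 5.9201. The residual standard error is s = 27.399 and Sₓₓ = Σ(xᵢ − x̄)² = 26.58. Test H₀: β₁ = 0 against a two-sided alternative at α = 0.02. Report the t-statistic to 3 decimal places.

SE(b₁) = s/√Sₓₓ = 27.399/√26.58 = 5.31444.
t = 5.9201 / 5.31444 = 1.114.
df = n − 2 = 19.
Two-sided p ≈ 0.2792, which is ≥ 0.02, so fail to reject H₀.
The data do not give significant evidence of an association between advertising spend and monthly sales.

t = 1.114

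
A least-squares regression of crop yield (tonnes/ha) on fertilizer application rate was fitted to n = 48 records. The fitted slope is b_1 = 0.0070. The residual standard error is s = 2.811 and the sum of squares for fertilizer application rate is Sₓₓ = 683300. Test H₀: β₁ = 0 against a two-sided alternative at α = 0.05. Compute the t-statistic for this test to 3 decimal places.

SE(b_1) = s/√Sₓₓ = 2.811/√683300 = 0.0034006.
t = 0.0070 / 0.0034006 = 2.058.
df = n − 2 = 46.
Two-sided p ≈ 0.0452, which is < 0.05, so reject H₀.
There is evidence that fertilizer application rate is associated with crop yield.

t = 2.058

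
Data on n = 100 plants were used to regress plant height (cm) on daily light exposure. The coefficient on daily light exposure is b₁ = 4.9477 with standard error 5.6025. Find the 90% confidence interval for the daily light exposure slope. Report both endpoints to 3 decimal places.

(-4.356, 14.251)

df = n − 2 = 100 − 2 = 98.
t* = t_{0.05, 98} = 1.660551.
Margin = t* × SE = 1.660551 × 5.6025 = 9.30324.
CI: 4.9477 ± 9.30324 → (-4.356, 14.251).
With 90% confidence, each one-unit increase in daily light exposure is associated with a change of between -4.356 and 14.251 cm in plant height.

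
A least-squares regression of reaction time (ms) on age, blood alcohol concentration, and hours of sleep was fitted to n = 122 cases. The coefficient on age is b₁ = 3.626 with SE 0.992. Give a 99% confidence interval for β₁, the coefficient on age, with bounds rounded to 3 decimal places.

(1.029, 6.223)

df = n − k − 1 = 122 − 3 − 1 = 118.
t* = t_{0.005, 118} = 2.618137.
Margin = t* × SE = 2.618137 × 0.992 = 2.59719.
CI: 3.626 ± 2.59719 → (1.029, 6.223).
With 99% confidence, each one-unit increase in age is associated with a change of between 1.029 and 6.223 ms in reaction time, holding the other predictors fixed.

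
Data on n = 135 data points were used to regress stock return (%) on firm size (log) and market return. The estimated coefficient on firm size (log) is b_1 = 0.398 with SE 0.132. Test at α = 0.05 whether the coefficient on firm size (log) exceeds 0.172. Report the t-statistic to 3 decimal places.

H₀: β₁ = 0.172 vs H₁: β₁ > 0.172.
t = (b_1 − β₁⁰)/SE = (0.398 − 0.172) / 0.132 = 1.712.
df = n − k − 1 = 135 − 2 − 1 = 132.
One-sided p ≈ 0.0446, which is < 0.05, so reject H₀.
There is evidence that the true slope on firm size (log) exceeds 0.172 % per unit, holding the other predictors fixed.

t = 1.712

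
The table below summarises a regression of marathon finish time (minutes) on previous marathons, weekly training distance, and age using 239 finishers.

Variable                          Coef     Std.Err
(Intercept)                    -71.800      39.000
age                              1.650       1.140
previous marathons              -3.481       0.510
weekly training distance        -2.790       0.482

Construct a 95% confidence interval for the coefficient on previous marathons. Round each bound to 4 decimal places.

(-4.4858, -2.4762)

Read off: b = -3.481, SE = 0.510 for previous marathons.
df = n − k − 1 = 239 − 3 − 1 = 235.
t* = t_{0.025, 235} = 1.97011.
Margin = t* × SE = 1.97011 × 0.510 = 1.004756.
CI: -3.481 ± 1.004756 → (-4.4858, -2.4762).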